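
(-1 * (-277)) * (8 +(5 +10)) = 6371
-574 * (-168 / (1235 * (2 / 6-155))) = -18081 / 35815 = -0.50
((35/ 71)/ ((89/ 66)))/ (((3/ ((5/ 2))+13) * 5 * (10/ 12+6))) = 13860/ 18394609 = 0.00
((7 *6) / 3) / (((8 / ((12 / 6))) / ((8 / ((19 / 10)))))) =280 / 19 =14.74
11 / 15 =0.73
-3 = -3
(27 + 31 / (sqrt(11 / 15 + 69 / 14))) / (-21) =-9 / 7-31* sqrt(249690) / 24969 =-1.91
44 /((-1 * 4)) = -11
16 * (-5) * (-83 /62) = 3320 /31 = 107.10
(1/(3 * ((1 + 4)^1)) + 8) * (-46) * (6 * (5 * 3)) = -33396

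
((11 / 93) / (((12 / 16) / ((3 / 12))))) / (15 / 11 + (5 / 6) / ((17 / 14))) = 2057 / 106950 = 0.02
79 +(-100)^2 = 10079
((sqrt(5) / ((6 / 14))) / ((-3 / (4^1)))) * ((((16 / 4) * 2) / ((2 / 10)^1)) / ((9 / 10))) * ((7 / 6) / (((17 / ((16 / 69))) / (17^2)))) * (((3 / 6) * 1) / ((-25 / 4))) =852992 * sqrt(5) / 16767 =113.76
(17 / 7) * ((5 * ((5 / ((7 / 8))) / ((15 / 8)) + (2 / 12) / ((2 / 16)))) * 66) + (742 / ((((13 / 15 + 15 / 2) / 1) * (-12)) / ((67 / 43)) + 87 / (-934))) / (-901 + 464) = 1517960717368740 / 432338512697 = 3511.05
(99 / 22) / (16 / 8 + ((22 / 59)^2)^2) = 36352083 / 16312652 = 2.23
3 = 3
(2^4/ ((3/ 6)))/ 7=32/ 7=4.57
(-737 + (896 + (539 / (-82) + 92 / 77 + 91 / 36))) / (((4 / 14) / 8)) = 17746693 / 4059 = 4372.18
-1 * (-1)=1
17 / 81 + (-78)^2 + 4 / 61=30062405 / 4941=6084.28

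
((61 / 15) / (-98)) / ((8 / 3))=-61 / 3920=-0.02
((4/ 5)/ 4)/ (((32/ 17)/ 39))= 663/ 160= 4.14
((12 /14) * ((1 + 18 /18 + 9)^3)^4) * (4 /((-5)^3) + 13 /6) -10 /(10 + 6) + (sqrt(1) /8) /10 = 80393981298076561 /14000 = 5742427235576.90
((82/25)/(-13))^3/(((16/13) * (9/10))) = -68921/4753125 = -0.01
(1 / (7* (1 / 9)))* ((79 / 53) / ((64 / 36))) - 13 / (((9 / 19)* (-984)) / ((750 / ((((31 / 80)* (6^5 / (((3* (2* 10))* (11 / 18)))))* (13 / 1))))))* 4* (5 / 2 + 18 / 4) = 80500109369 / 49500488016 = 1.63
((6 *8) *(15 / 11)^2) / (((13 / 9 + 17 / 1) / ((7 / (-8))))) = -42525 / 10043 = -4.23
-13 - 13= -26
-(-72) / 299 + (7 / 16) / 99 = 0.25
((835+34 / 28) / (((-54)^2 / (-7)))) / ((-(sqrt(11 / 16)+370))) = 0.01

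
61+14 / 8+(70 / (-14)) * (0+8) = 91 / 4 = 22.75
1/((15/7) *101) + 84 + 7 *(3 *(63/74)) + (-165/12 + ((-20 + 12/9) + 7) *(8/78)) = 760222459/8744580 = 86.94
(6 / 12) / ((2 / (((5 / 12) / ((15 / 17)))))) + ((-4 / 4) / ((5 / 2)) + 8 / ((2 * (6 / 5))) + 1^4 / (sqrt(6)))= sqrt(6) / 6 + 2197 / 720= 3.46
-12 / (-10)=6 / 5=1.20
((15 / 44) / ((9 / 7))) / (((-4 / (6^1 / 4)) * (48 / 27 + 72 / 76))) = -5985 / 164032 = -0.04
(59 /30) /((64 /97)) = 5723 /1920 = 2.98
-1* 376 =-376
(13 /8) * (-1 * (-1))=13 /8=1.62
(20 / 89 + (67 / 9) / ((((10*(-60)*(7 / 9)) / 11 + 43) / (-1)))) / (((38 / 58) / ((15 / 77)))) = -9345685 / 2473933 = -3.78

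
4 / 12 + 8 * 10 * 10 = 2401 / 3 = 800.33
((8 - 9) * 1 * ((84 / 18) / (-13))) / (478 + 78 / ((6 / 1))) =14 / 19149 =0.00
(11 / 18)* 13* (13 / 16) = 1859 / 288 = 6.45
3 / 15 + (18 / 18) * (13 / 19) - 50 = -49.12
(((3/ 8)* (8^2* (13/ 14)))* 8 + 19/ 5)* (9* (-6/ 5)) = -344142/ 175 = -1966.53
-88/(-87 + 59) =22/7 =3.14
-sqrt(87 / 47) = -sqrt(4089) / 47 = -1.36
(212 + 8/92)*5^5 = 15243750/23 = 662771.74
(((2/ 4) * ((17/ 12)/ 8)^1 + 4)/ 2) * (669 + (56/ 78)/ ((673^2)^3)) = 1903052488770403475904695/ 1391509631616415668864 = 1367.62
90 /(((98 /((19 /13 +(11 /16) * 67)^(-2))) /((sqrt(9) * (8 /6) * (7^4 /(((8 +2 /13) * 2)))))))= 27559168 /115084465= 0.24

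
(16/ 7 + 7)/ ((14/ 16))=10.61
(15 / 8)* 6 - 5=25 / 4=6.25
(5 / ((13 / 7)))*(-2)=-70 / 13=-5.38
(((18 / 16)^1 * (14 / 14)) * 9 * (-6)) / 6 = -81 / 8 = -10.12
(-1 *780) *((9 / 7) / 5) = -1404 / 7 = -200.57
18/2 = 9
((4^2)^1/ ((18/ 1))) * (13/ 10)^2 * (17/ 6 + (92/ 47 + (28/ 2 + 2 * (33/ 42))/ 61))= 20537387/ 2709315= 7.58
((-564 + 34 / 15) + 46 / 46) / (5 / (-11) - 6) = 92521 / 1065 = 86.87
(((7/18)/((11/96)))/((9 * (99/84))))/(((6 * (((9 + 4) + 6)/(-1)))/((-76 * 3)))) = 0.64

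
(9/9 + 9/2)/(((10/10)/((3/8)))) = 33/16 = 2.06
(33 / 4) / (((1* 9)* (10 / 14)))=77 / 60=1.28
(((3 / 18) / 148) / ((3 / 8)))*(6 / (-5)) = -2 / 555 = -0.00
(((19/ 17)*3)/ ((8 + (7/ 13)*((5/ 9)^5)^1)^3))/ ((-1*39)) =-661116425155917939/ 3979415560743785818387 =-0.00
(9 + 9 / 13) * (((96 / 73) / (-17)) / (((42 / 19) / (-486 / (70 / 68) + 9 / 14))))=90296208 / 564655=159.91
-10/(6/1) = -5/3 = -1.67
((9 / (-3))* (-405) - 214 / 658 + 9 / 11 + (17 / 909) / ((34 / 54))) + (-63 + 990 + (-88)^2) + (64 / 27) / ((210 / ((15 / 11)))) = 9886.54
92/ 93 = 0.99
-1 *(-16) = 16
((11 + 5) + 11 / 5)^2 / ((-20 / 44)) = -91091 / 125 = -728.73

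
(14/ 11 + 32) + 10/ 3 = 1208/ 33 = 36.61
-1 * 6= -6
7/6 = 1.17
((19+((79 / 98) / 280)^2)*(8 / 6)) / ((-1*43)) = -14306124641 / 24282753600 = -0.59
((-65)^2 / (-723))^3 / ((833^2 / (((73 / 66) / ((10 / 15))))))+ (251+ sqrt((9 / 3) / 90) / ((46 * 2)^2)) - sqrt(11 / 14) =-sqrt(154) / 14+ sqrt(30) / 253920+ 2896212789932990147 / 11538718308812772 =250.11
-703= -703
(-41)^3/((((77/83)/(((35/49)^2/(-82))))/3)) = 10464225/7546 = 1386.72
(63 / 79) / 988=63 / 78052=0.00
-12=-12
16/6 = 8/3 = 2.67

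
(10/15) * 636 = 424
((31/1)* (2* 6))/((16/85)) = 7905/4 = 1976.25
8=8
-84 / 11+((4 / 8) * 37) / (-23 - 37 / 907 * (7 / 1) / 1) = -356119 / 42240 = -8.43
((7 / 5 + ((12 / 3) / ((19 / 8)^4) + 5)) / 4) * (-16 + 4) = -12756576 / 651605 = -19.58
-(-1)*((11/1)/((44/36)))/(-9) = -1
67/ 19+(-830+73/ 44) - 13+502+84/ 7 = -323.81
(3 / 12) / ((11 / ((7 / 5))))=7 / 220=0.03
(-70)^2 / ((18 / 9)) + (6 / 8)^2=39209 / 16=2450.56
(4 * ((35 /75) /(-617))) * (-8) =224 /9255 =0.02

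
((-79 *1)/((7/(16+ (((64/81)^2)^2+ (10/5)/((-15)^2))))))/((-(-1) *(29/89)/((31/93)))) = -124080871392878/655386327225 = -189.32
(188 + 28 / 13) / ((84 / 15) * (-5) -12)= -4.75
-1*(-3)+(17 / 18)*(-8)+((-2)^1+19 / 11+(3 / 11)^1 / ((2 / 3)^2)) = -1669 / 396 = -4.21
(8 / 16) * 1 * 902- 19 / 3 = 1334 / 3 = 444.67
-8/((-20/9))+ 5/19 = 367/95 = 3.86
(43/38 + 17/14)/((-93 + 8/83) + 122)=8632/107065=0.08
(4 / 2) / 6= 1 / 3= 0.33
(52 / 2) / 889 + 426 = 378740 / 889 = 426.03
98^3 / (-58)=-470596 / 29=-16227.45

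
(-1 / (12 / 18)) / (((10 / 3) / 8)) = -18 / 5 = -3.60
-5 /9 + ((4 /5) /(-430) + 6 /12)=-0.06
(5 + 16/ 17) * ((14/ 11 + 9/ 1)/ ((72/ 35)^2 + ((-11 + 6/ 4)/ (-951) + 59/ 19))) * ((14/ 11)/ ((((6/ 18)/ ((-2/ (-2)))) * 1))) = 21220192041300/ 669036508019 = 31.72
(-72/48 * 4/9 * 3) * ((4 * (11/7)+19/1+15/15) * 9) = -473.14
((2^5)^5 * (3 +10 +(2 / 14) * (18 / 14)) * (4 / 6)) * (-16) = -693637218304 / 147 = -4718620532.68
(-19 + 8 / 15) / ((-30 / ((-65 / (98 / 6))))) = -3601 / 1470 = -2.45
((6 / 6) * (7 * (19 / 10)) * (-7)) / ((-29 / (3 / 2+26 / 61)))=43757 / 7076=6.18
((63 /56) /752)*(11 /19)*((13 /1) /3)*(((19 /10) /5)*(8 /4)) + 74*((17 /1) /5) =37841069 /150400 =251.60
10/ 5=2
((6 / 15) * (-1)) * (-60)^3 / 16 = 5400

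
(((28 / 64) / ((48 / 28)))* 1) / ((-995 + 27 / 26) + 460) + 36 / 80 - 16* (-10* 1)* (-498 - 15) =-546964991657 / 6663840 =-82079.55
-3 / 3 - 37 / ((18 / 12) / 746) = -18402.33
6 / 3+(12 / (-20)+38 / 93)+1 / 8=7193 / 3720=1.93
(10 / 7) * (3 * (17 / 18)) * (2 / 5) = 34 / 21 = 1.62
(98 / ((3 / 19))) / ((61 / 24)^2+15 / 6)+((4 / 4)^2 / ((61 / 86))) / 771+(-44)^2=486733669046 / 242726991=2005.27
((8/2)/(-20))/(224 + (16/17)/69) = -1173/1313840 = -0.00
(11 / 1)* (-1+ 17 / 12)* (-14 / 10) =-6.42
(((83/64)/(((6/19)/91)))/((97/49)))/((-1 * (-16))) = 7031843/595968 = 11.80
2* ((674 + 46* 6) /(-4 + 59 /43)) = -81700 /113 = -723.01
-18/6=-3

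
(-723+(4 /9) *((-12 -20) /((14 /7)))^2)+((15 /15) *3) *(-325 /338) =-143233 /234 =-612.11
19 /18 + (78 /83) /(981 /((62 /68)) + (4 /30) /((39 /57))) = 2566800049 /2429695188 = 1.06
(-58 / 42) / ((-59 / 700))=2900 / 177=16.38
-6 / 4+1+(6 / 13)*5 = 47 / 26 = 1.81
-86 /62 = -1.39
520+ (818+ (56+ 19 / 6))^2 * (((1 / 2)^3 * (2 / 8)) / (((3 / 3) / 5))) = 139094885 / 1152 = 120742.09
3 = 3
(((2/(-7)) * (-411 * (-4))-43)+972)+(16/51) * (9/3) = 54767/119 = 460.23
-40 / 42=-20 / 21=-0.95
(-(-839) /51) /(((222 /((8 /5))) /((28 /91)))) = 13424 /367965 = 0.04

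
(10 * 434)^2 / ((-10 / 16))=-30136960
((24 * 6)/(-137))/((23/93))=-13392/3151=-4.25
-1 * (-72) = 72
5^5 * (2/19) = 6250/19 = 328.95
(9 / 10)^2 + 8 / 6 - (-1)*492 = 494.14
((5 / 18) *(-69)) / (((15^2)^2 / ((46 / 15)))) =-529 / 455625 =-0.00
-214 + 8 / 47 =-10050 / 47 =-213.83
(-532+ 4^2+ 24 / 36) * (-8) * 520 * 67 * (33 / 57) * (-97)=-459771495040 / 57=-8066166579.65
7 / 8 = 0.88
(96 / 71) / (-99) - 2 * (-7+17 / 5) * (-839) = -70768132 / 11715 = -6040.81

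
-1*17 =-17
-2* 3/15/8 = -1/20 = -0.05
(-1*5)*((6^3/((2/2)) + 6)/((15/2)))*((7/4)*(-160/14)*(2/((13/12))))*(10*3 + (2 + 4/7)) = 16197120/91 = 177990.33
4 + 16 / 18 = 44 / 9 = 4.89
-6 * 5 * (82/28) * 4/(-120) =41/14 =2.93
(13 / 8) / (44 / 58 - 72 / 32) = -1.09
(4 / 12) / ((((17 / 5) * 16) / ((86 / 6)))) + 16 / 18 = 797 / 816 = 0.98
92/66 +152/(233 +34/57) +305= 134913877/439395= 307.04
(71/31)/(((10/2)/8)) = 3.66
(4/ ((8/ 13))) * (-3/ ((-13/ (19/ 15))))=19/ 10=1.90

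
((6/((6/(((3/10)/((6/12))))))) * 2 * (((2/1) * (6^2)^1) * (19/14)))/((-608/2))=-27/70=-0.39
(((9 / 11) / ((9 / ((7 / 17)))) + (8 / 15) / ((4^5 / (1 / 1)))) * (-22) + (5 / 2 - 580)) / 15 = -9438427 / 244800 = -38.56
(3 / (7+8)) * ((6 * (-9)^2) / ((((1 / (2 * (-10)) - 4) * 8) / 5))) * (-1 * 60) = 900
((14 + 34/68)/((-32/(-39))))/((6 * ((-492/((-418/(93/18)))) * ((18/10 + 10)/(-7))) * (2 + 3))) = -551551/9598592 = -0.06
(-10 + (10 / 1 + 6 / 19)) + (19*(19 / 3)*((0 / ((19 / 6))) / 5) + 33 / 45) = 299 / 285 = 1.05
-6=-6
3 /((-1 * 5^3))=-3 /125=-0.02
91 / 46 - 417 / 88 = -5587 / 2024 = -2.76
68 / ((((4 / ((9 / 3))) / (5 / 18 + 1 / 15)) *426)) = 527 / 12780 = 0.04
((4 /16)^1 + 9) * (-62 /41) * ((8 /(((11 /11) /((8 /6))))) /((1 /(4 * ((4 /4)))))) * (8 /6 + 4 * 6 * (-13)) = 68416256 /369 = 185409.91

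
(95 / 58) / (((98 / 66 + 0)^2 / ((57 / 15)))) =393129 / 139258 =2.82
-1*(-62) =62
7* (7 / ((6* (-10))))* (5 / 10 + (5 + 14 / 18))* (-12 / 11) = 5537 / 990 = 5.59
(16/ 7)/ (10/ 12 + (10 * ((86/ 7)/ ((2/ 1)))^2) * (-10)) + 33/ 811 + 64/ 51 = 1.29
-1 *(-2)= 2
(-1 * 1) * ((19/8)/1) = -19/8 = -2.38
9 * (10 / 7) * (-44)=-3960 / 7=-565.71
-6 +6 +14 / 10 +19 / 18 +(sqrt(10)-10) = -679 / 90 +sqrt(10) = -4.38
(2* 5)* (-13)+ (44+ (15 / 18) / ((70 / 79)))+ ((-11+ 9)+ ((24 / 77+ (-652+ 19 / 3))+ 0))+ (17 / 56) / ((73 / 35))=-98786011 / 134904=-732.27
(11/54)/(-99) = -1/486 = -0.00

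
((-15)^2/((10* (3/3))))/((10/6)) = 27/2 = 13.50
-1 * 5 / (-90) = 1 / 18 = 0.06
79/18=4.39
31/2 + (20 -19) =16.50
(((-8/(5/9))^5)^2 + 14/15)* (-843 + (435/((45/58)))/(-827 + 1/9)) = -11753342209061975255273724/36337890625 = -323445912982517.14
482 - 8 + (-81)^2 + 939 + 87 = 8061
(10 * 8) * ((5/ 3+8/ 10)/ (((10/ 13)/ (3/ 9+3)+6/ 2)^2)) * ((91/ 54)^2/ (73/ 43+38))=45440551/ 33598881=1.35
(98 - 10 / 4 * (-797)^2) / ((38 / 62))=-98451319 / 38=-2590824.18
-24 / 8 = -3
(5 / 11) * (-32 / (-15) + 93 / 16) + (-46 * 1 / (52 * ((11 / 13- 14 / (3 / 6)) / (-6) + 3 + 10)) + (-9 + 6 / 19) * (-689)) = 82103942863 / 13713744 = 5986.98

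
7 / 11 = 0.64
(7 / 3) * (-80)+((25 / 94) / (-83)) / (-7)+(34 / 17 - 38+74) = -24357769 / 163842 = -148.67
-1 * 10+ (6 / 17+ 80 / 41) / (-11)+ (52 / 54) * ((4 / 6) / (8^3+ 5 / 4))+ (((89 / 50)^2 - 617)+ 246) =-109542916830959 / 289765552500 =-378.04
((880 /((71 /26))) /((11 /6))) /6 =2080 /71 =29.30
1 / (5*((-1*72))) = -1 / 360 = -0.00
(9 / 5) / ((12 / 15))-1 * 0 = 9 / 4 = 2.25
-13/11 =-1.18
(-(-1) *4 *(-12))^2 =2304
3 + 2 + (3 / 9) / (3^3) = 406 / 81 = 5.01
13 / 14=0.93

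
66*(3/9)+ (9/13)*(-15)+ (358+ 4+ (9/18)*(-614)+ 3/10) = 8699/130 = 66.92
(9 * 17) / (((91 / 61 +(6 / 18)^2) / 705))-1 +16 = 11846217 / 176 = 67308.05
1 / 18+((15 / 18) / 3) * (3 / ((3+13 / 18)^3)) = 388243 / 5413734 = 0.07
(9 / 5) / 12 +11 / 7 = 241 / 140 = 1.72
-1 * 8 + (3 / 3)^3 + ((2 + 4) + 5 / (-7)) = -12 / 7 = -1.71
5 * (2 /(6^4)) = 5 /648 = 0.01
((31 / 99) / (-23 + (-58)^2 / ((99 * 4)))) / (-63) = 31 / 90468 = 0.00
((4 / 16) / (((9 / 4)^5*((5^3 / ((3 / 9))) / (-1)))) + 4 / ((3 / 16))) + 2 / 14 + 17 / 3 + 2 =4517246708 / 155003625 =29.14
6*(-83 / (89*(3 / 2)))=-332 / 89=-3.73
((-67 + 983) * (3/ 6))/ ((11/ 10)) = 4580/ 11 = 416.36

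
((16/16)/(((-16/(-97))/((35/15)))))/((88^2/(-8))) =-0.01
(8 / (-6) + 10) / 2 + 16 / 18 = 5.22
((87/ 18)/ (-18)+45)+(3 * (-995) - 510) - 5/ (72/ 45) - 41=-754789/ 216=-3494.39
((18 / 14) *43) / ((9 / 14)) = 86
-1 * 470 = -470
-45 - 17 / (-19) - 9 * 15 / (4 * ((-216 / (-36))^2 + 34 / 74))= -242987 / 5396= -45.03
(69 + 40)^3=1295029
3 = 3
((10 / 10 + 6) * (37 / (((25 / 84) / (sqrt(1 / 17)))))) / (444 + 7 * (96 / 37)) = 67081 * sqrt(17) / 605625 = 0.46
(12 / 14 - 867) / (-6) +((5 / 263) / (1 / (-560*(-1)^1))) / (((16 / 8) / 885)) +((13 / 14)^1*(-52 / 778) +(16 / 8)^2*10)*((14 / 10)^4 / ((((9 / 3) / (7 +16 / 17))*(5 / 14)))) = 91195439893051 / 15218166250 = 5992.54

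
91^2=8281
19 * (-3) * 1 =-57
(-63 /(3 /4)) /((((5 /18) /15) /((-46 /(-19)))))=-208656 /19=-10981.89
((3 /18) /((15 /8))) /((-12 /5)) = -1 /27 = -0.04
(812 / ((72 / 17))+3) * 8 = 14020 / 9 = 1557.78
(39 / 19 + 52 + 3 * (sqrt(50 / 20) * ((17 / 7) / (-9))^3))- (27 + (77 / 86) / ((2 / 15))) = 66463 / 3268- 4913 * sqrt(10) / 166698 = 20.24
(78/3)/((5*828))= 13/2070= 0.01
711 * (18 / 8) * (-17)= -108783 / 4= -27195.75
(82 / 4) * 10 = 205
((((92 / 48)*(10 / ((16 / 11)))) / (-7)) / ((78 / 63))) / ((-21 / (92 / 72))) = 0.09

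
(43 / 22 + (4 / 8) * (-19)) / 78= -83 / 858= -0.10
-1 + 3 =2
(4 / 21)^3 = 64 / 9261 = 0.01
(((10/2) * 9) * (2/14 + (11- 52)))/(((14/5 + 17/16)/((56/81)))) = -915200/2781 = -329.09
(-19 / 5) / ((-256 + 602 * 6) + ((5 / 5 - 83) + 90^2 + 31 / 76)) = -1444 / 4322275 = -0.00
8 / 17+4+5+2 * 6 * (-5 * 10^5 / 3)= -33999839 / 17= -1999990.53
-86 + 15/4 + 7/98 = -2301/28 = -82.18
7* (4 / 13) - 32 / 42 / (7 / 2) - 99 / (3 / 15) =-942245 / 1911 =-493.06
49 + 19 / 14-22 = 397 / 14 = 28.36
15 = 15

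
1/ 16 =0.06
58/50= 29/25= 1.16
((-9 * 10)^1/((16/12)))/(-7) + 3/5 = 10.24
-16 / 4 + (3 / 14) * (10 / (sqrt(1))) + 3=8 / 7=1.14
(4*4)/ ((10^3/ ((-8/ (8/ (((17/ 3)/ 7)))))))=-34/ 2625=-0.01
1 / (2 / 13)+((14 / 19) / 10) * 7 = 1333 / 190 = 7.02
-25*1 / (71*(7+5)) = -25 / 852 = -0.03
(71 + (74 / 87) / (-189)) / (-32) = -1167379 / 526176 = -2.22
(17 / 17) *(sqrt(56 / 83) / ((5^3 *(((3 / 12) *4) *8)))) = sqrt(1162) / 41500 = 0.00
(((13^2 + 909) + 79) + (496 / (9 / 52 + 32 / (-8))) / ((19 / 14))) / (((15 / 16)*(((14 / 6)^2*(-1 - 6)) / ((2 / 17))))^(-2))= 1137185313248075 / 11615232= 97904657.72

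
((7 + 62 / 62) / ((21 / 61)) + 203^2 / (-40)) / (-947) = 845869 / 795480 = 1.06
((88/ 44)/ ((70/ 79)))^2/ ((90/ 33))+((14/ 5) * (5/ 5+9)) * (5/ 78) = 583321/ 159250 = 3.66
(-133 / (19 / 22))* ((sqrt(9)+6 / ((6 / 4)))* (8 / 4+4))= -6468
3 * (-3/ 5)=-9/ 5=-1.80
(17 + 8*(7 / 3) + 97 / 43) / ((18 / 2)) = 4892 / 1161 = 4.21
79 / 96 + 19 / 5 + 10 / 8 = 2819 / 480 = 5.87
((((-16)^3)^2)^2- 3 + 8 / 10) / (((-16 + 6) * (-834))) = 469124961184423 / 13900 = 33749997207.51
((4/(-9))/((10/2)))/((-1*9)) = 4/405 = 0.01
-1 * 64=-64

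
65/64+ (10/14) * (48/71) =47665/31808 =1.50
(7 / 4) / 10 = 7 / 40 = 0.18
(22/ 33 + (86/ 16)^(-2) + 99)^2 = 305856559849/ 30769209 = 9940.35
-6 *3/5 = -18/5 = -3.60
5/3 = 1.67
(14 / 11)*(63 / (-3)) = -294 / 11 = -26.73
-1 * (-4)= 4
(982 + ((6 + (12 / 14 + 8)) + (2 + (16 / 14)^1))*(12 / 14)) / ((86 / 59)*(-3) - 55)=-16.80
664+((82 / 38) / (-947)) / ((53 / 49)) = 633207647 / 953629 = 664.00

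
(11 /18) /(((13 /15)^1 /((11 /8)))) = 605 /624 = 0.97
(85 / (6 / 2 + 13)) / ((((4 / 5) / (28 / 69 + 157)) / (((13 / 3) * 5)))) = 300035125 / 13248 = 22647.58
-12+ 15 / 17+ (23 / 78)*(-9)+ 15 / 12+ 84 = 63187 / 884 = 71.48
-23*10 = -230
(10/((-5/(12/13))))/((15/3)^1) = -24/65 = -0.37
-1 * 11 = -11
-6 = -6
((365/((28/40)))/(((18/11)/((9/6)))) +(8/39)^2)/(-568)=-10178921/12094992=-0.84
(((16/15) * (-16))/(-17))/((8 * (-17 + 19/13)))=-208/25755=-0.01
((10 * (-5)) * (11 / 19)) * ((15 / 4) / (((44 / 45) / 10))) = -1110.20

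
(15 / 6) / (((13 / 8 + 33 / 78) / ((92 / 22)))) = 11960 / 2343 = 5.10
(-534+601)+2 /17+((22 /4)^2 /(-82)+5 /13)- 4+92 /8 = 5410023 /72488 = 74.63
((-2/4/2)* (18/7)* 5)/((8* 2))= -45/224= -0.20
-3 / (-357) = 1 / 119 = 0.01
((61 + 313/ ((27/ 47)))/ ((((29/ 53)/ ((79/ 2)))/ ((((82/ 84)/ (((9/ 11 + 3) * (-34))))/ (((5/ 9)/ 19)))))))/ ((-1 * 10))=293449458137/ 260895600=1124.78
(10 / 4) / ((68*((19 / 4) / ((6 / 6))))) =5 / 646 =0.01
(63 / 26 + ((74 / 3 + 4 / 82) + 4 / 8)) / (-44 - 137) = -44194 / 289419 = -0.15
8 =8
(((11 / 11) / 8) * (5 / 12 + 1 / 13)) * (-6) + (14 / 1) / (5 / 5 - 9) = -441 / 208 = -2.12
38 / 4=19 / 2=9.50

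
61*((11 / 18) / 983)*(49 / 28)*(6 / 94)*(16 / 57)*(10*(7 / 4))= 164395 / 7900371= 0.02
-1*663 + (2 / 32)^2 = -169727 / 256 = -663.00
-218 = -218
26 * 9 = 234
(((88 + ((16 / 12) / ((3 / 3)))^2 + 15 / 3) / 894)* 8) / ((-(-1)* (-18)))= -1706 / 36207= -0.05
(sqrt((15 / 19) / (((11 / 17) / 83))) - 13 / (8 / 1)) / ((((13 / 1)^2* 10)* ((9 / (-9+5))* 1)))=1 / 2340 - 2* sqrt(4423485) / 1589445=-0.00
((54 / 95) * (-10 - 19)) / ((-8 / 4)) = 783 / 95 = 8.24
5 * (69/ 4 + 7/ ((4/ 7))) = 295/ 2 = 147.50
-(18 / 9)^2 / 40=-1 / 10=-0.10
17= 17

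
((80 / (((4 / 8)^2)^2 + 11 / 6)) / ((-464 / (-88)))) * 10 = 211200 / 2639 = 80.03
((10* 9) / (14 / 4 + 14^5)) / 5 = 36 / 1075655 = 0.00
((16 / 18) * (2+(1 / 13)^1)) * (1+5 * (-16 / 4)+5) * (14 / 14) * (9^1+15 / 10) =-3528 / 13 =-271.38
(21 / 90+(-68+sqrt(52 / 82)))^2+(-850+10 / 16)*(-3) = 527011723 / 73800 - 2033*sqrt(1066) / 615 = 7033.15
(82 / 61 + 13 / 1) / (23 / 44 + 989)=0.01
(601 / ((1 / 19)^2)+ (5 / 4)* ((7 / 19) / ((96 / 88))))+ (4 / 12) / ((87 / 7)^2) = 1497669090769 / 6902928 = 216961.42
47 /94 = 1 /2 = 0.50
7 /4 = 1.75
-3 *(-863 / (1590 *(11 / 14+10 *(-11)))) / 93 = -6041 / 37682205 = -0.00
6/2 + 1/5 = 16/5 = 3.20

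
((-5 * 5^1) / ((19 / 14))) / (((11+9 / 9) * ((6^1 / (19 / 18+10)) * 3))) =-34825 / 36936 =-0.94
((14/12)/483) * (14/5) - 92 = -95213/1035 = -91.99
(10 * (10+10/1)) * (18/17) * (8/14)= 14400/119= 121.01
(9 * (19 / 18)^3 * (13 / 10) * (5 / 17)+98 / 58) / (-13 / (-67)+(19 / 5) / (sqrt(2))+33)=1706798632150 / 9811069725843 - 1563132848005 * sqrt(2) / 156977115613488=0.16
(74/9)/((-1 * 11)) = -74/99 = -0.75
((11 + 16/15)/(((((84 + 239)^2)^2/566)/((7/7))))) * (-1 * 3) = -102446/54422701205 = -0.00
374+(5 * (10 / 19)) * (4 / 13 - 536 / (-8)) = 136128 / 247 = 551.13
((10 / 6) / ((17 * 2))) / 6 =5 / 612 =0.01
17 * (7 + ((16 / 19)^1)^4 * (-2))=13279975 / 130321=101.90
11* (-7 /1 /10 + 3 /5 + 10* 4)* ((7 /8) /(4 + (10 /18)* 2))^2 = 17419941 /1354240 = 12.86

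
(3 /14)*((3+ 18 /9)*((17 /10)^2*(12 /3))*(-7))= -867 /10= -86.70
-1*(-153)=153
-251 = -251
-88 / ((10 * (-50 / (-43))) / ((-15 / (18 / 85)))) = 536.07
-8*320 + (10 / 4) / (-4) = -20485 / 8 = -2560.62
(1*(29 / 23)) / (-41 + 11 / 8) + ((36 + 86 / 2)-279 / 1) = -1458432 / 7291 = -200.03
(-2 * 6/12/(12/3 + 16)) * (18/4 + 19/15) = -173/600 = -0.29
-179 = -179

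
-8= -8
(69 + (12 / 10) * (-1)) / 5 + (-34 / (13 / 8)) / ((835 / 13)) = 55253 / 4175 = 13.23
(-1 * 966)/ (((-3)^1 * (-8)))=-161/ 4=-40.25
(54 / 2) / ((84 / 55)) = 17.68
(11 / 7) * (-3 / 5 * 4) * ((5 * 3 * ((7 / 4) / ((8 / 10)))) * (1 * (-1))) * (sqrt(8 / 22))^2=45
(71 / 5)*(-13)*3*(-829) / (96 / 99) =75751533 / 160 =473447.08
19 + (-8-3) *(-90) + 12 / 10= 5051 / 5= 1010.20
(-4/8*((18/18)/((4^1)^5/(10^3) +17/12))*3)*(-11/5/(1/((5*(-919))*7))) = -22745250/523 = -43489.96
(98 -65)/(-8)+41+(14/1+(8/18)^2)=33095/648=51.07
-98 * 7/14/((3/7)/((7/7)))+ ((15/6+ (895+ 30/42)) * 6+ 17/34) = 221569/42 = 5275.45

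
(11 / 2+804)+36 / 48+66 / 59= 191483 / 236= 811.37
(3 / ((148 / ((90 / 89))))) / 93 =45 / 204166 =0.00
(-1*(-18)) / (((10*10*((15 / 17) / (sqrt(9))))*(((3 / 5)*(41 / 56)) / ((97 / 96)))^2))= 7837697 / 2420640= 3.24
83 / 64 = 1.30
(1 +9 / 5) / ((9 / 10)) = 28 / 9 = 3.11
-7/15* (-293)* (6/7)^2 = 100.46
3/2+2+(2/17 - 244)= -8173/34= -240.38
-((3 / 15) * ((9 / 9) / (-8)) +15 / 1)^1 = -599 / 40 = -14.98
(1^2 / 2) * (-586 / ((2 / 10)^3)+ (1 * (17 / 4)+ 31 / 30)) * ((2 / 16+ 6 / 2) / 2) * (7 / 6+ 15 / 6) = -241707565 / 1152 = -209815.59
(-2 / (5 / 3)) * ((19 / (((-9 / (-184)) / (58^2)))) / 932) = -5880272 / 3495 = -1682.48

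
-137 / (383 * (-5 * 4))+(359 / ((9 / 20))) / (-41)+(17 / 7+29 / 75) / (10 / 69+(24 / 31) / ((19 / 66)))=-18.45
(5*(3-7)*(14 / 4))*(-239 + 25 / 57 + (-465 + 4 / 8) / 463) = 442564535 / 26391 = 16769.53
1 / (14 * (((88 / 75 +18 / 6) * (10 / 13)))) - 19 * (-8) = 1332323 / 8764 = 152.02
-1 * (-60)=60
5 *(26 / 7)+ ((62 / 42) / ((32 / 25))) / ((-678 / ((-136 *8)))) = 145385 / 7119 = 20.42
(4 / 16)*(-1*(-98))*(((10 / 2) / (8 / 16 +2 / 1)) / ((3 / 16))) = 784 / 3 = 261.33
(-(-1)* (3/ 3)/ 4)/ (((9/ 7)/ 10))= 1.94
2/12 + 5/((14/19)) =146/21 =6.95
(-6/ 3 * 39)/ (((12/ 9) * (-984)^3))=13/ 211725312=0.00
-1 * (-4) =4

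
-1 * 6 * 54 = -324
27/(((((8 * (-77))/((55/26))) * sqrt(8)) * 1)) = -135 * sqrt(2)/5824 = -0.03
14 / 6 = 7 / 3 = 2.33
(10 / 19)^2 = 100 / 361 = 0.28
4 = 4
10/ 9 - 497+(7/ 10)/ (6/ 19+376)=-319103303/ 643500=-495.89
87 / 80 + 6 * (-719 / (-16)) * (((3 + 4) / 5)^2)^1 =529.55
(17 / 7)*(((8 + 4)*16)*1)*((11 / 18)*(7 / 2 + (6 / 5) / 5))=559504 / 525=1065.72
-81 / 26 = -3.12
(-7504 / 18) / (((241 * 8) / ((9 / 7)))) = -67 / 241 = -0.28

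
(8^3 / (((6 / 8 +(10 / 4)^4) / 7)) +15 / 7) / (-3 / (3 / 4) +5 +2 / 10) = 76.80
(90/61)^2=8100/3721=2.18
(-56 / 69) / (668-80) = -2 / 1449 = -0.00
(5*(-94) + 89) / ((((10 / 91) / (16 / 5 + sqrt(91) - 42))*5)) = 3363087 / 125 - 34671*sqrt(91) / 50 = 20289.89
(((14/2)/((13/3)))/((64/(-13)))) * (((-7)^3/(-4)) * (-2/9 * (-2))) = -2401/192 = -12.51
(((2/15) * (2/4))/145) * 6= 2/725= 0.00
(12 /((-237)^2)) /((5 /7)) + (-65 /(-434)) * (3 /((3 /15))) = 91286777 /40628910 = 2.25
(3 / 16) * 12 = 9 / 4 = 2.25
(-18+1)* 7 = -119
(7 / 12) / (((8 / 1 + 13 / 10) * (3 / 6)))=35 / 279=0.13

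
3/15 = 1/5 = 0.20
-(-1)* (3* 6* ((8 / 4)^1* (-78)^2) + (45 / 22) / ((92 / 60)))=110826819 / 506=219025.33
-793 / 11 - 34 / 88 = -3189 / 44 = -72.48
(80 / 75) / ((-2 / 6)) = -16 / 5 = -3.20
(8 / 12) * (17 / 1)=34 / 3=11.33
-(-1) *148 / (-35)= -148 / 35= -4.23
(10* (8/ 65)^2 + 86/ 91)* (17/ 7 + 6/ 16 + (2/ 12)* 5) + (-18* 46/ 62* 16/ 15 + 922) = 360083713/ 394940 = 911.74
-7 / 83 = -0.08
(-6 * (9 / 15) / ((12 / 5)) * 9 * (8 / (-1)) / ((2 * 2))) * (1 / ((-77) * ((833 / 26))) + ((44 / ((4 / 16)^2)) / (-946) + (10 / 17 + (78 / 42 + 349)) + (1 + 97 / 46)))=1211979422331 / 126870898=9552.86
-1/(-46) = 1/46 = 0.02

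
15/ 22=0.68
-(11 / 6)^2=-121 / 36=-3.36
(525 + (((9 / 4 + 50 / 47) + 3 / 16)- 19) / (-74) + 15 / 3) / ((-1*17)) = -797435 / 25568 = -31.19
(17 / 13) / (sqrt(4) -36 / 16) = -68 / 13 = -5.23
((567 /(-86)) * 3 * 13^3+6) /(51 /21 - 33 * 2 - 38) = 8718689 /20382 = 427.76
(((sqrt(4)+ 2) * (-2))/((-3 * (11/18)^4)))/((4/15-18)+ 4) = -2099520/1508023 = -1.39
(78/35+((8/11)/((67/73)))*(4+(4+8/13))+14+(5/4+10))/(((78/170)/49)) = 1825270671/498212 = 3663.64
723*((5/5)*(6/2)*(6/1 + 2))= 17352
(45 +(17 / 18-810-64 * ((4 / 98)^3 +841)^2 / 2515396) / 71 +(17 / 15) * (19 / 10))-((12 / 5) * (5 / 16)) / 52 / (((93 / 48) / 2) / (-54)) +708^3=1529766805729868333276668447303 / 4310477827368905126025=354894948.31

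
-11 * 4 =-44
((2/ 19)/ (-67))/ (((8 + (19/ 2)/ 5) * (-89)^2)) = -20/ 998259867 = -0.00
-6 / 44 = -3 / 22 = -0.14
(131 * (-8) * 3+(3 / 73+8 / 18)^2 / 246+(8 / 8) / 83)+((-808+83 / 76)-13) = -1327546264024691 / 334909552716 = -3963.89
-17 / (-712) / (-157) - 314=-35100193 / 111784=-314.00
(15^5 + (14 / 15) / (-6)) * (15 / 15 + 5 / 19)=273374944 / 285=959210.33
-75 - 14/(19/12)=-1593/19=-83.84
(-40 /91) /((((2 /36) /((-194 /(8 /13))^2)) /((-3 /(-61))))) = -16512795 /427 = -38671.65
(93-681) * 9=-5292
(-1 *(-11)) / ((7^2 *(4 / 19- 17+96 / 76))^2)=3971 / 208947025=0.00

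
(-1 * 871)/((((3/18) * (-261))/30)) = 600.69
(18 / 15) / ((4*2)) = 3 / 20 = 0.15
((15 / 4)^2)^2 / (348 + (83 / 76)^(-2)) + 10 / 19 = 12778415755 / 11688911872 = 1.09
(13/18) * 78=169/3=56.33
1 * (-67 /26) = -67 /26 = -2.58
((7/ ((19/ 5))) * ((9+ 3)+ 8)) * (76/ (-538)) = -1400/ 269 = -5.20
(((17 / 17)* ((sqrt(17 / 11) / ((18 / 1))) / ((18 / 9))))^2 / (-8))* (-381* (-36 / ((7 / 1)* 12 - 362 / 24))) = -2159 / 72776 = -0.03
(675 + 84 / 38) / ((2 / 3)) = 38601 / 38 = 1015.82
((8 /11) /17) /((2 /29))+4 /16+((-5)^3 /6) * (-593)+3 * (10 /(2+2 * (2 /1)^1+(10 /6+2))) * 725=32773703 /2244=14605.04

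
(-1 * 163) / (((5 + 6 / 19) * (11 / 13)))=-40261 / 1111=-36.24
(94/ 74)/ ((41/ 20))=940/ 1517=0.62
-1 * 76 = -76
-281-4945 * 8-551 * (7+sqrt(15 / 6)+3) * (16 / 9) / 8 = -41259.05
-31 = -31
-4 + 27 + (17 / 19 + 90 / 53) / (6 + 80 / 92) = 3719491 / 159106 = 23.38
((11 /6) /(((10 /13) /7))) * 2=1001 /30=33.37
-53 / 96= -0.55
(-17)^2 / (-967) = -289 / 967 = -0.30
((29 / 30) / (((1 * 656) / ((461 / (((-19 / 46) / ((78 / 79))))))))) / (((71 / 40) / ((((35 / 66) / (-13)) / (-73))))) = -10762045 / 21051822198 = -0.00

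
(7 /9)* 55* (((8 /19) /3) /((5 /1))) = 616 /513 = 1.20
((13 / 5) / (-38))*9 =-117 / 190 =-0.62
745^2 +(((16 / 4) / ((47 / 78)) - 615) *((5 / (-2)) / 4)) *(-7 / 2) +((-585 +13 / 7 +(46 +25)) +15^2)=2913134795 / 5264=553407.07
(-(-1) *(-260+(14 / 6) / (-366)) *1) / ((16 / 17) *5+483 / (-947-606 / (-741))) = -61.97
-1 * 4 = -4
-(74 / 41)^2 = -3.26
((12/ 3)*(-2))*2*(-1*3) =48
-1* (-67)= 67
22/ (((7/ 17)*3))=17.81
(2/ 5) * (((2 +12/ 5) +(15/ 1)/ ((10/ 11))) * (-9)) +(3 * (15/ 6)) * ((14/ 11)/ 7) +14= -16466/ 275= -59.88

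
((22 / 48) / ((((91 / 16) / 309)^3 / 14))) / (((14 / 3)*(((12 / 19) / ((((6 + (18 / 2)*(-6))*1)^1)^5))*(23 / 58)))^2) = 136471641129377002301519799779328 / 2790473413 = 48906268195781947162210.72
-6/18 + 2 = 5/3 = 1.67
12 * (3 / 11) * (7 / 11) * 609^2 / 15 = 31154004 / 605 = 51494.22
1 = 1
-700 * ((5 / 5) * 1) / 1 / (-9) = 700 / 9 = 77.78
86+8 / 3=266 / 3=88.67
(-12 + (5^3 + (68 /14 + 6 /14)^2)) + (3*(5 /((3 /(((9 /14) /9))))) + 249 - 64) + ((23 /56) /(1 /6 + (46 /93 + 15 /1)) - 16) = 310.32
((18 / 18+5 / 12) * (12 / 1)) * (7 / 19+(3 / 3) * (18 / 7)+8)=185.98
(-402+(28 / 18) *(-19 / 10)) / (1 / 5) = -18223 / 9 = -2024.78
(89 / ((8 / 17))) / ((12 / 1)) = 1513 / 96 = 15.76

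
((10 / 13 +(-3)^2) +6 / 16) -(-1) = 1159 / 104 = 11.14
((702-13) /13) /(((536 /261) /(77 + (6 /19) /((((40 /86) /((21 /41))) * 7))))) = 8302801761 /4175440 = 1988.49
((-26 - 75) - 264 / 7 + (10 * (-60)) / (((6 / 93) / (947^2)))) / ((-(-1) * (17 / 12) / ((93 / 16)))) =-16288652457009 / 476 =-34219858102.96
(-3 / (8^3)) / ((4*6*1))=-1 / 4096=-0.00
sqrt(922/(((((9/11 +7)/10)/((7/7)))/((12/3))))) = 2 * sqrt(2180530)/43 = 68.68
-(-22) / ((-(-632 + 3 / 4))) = 88 / 2525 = 0.03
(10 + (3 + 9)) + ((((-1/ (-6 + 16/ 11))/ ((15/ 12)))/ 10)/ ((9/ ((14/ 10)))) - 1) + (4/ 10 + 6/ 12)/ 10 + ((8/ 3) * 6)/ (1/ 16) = 31172933/ 112500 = 277.09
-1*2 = -2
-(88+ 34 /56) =-2481 /28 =-88.61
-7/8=-0.88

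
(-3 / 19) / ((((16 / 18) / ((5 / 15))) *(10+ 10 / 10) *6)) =-3 / 3344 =-0.00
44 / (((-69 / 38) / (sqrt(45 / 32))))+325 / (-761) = -209 * sqrt(10) / 23 - 325 / 761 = -29.16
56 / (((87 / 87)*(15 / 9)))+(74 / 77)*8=15896 / 385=41.29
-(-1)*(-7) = -7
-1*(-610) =610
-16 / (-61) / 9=0.03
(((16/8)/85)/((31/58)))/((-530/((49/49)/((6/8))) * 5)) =-232/10474125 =-0.00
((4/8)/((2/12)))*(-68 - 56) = -372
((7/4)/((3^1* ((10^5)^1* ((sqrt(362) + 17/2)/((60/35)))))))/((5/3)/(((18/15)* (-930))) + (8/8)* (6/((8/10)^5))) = -455328/28418082390625 + 53568* sqrt(362)/28418082390625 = 0.00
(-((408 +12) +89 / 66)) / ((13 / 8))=-111236 / 429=-259.29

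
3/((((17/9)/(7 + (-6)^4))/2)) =70362/17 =4138.94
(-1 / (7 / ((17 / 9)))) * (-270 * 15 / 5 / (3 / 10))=5100 / 7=728.57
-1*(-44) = 44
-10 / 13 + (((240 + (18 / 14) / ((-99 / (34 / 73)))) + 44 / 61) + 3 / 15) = 240.15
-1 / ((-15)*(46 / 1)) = 1 / 690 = 0.00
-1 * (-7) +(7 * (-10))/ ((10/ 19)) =-126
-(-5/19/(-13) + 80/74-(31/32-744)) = -744.13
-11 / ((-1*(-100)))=-11 / 100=-0.11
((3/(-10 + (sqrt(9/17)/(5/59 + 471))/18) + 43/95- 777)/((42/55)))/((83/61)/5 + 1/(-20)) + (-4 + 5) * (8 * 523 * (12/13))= -47687609567227503821432/66456745196661764763- 330100999800 * sqrt(17)/89685216189826943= -717.57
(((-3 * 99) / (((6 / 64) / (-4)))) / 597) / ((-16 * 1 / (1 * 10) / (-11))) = 29040 / 199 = 145.93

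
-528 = -528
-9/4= -2.25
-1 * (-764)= 764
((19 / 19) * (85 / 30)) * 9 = 51 / 2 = 25.50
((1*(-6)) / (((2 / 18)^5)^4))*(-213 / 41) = 15537496456674755007678 / 41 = 378963328211579390431.17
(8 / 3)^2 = 64 / 9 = 7.11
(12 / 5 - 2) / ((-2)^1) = -1 / 5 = -0.20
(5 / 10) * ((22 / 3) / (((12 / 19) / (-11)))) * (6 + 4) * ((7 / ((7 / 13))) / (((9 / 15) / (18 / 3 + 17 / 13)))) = -5460125 / 54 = -101113.43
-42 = -42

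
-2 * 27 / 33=-1.64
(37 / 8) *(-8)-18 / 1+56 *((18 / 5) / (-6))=-443 / 5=-88.60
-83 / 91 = -0.91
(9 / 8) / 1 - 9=-63 / 8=-7.88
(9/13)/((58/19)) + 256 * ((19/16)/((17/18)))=4128795/12818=322.11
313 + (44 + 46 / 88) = 15731 / 44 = 357.52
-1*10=-10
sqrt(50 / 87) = 5 * sqrt(174) / 87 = 0.76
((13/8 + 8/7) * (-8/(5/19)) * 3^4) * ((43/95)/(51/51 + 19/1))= -107973/700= -154.25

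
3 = 3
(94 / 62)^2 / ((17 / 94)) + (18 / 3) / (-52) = 5349785 / 424762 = 12.59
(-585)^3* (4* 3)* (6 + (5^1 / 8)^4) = -15135843454875 / 1024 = -14781097123.90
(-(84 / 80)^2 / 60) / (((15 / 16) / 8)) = -98 / 625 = -0.16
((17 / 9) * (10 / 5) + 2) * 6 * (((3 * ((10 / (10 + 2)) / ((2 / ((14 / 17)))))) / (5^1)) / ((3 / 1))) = 2.38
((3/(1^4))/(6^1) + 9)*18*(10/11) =1710/11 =155.45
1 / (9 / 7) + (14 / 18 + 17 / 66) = 359 / 198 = 1.81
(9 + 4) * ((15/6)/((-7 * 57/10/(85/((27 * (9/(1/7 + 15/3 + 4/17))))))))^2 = 83200000000/460632332601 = 0.18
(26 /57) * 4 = 104 /57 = 1.82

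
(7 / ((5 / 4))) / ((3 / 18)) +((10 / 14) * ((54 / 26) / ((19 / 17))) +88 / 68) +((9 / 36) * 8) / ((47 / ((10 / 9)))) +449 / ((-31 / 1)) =41982785402 / 1927152045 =21.78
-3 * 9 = -27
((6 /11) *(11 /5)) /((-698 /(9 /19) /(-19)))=27 /1745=0.02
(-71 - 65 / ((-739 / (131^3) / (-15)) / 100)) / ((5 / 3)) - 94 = -657567122237 / 3695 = -177961332.13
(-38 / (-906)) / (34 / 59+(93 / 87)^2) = 942761 / 38637729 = 0.02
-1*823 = -823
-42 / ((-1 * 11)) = 3.82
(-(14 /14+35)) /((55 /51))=-1836 /55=-33.38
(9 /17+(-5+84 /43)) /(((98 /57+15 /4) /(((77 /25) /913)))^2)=-937375488 /978850758466375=-0.00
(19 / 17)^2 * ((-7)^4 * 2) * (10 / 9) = 17335220 / 2601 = 6664.83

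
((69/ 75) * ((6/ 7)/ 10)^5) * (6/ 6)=5589/ 1313046875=0.00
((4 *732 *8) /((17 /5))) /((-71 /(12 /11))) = -1405440 /13277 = -105.86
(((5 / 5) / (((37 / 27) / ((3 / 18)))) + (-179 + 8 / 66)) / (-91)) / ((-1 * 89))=-436525 / 19777758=-0.02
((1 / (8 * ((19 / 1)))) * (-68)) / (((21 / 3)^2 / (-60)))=0.55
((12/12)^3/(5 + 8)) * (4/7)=4/91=0.04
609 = 609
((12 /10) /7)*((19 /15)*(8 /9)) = 0.19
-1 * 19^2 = -361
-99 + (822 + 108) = 831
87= 87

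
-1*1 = -1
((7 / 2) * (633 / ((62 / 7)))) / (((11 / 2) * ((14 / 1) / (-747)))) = -3309957 / 1364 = -2426.65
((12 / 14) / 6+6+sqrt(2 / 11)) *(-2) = -13.14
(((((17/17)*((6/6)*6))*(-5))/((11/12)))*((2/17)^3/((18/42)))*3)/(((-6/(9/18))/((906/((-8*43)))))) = -190260/2323849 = -0.08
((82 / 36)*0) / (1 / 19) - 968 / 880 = -11 / 10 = -1.10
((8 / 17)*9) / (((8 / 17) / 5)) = 45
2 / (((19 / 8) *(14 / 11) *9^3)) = 88 / 96957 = 0.00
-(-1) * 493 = 493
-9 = -9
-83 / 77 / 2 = -83 / 154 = -0.54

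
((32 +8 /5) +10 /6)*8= 4232 /15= 282.13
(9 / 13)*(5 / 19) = 0.18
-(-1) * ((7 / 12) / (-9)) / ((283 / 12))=-7 / 2547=-0.00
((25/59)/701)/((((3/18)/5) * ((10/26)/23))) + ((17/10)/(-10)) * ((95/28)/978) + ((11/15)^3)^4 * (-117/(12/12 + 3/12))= -128472197662585602501911/108849955520742187500000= -1.18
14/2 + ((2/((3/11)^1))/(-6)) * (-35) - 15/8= 3449/72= 47.90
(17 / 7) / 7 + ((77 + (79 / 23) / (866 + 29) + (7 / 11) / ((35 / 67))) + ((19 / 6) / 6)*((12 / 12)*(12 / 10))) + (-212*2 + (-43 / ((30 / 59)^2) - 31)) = -1082682918059 / 1997156700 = -542.11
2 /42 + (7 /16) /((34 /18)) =1595 /5712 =0.28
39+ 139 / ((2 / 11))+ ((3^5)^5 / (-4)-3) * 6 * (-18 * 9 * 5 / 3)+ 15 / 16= 5490430189281271 / 16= 343151886830079.44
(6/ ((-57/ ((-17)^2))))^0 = 1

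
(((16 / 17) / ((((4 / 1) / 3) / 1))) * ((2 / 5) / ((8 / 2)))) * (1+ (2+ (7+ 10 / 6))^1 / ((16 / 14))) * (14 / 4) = 217 / 85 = 2.55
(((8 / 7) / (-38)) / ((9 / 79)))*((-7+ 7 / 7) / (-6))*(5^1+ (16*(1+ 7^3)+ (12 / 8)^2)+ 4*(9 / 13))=-1192189 / 819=-1455.66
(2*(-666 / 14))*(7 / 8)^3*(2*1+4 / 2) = -16317 / 64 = -254.95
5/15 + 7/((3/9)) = 64/3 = 21.33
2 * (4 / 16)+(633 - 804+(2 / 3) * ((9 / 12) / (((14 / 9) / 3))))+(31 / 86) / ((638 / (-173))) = -169.63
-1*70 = -70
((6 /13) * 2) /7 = 12 /91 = 0.13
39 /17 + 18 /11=735 /187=3.93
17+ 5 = 22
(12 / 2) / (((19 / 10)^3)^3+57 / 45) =18000000000 / 971863093337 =0.02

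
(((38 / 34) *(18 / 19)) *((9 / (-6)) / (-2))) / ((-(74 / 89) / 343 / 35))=-28848015 / 2516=-11465.82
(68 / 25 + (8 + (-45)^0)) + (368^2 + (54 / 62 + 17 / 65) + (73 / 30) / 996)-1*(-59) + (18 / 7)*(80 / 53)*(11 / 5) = 3026794468676389 / 22337242200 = 135504.39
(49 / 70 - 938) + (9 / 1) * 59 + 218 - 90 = -2783 / 10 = -278.30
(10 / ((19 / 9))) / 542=45 / 5149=0.01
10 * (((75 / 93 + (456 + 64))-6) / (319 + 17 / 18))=2872620 / 178529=16.09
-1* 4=-4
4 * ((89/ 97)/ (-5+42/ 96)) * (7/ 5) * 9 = -358848/ 35405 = -10.14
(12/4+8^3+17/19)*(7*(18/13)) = 95004/19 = 5000.21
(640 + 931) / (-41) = -1571 / 41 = -38.32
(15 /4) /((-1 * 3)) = -5 /4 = -1.25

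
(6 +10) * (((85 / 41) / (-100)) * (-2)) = 136 / 205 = 0.66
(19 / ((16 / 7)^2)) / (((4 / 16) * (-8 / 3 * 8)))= -2793 / 4096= -0.68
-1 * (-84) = 84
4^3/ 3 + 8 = 88/ 3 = 29.33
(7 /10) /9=7 /90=0.08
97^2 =9409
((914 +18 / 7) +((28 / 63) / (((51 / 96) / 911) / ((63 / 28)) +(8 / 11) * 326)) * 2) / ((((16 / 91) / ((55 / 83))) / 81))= 3972794902355565 / 14198322209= 279807.35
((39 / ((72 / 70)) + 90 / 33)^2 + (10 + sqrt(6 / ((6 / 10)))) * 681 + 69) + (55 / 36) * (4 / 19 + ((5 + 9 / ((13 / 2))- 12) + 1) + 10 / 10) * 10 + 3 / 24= 681 * sqrt(10) + 12163821751 / 1434576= 10632.55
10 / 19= 0.53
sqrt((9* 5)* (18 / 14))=9* sqrt(35) / 7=7.61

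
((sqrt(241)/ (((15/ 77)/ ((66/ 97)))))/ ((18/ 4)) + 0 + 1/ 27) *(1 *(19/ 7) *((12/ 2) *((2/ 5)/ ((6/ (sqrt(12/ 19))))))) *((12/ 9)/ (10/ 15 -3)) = -7744 *sqrt(13737)/ 152775 -16 *sqrt(57)/ 6615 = -5.96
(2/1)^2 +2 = 6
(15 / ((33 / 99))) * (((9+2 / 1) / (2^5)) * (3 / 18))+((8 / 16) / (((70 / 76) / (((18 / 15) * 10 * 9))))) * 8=471.61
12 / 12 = 1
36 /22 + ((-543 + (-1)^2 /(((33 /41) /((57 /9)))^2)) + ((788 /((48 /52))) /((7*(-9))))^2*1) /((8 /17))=-21801248533 /34577928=-630.50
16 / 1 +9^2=97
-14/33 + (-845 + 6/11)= -27881/33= -844.88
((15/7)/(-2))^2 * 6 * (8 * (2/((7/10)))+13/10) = 228285/1372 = 166.39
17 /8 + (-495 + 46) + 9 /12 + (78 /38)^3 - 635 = -58848939 /54872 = -1072.48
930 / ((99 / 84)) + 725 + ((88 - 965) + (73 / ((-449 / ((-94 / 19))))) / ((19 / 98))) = 641.24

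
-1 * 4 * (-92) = 368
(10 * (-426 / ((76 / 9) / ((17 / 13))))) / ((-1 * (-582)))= -1.13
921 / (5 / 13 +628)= 3991 / 2723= 1.47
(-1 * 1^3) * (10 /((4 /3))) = -15 /2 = -7.50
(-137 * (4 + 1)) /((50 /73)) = -10001 /10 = -1000.10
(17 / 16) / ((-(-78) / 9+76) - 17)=51 / 3248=0.02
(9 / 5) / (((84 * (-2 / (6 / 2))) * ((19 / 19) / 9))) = -81 / 280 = -0.29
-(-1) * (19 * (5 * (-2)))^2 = 36100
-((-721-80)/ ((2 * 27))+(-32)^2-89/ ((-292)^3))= -75375934187/ 74691264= -1009.17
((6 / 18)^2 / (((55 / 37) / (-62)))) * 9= -2294 / 55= -41.71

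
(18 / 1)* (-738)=-13284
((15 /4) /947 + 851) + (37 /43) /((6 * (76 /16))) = 7901331265 /9284388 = 851.03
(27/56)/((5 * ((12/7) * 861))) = 3/45920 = 0.00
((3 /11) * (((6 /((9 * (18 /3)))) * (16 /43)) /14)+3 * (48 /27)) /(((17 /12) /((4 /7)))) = 847744 /394009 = 2.15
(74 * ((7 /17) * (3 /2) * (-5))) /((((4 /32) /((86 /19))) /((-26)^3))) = 46978538880 /323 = 145444392.82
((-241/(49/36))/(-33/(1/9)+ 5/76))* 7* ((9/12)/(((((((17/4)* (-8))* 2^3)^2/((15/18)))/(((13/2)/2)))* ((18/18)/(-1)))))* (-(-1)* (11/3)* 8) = -9821955/2921794624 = -0.00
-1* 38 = -38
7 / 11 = 0.64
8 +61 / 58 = 525 / 58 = 9.05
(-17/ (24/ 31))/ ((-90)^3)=527/ 17496000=0.00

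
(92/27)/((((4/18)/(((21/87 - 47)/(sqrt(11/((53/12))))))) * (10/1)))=-5198 * sqrt(1749)/4785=-45.43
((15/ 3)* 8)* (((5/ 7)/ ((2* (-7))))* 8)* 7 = -800/ 7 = -114.29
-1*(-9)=9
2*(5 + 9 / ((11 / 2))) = 146 / 11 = 13.27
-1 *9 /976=-9 /976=-0.01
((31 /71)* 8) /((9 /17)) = 4216 /639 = 6.60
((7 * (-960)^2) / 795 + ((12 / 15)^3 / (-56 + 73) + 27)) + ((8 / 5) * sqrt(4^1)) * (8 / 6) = 2752334401 / 337875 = 8146.01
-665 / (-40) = 133 / 8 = 16.62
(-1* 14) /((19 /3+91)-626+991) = -42 /1387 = -0.03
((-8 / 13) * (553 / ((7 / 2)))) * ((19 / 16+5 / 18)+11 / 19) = -441847 / 2223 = -198.76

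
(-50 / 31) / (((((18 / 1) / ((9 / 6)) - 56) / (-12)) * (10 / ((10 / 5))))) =-0.09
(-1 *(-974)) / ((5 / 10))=1948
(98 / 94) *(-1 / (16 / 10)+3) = 931 / 376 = 2.48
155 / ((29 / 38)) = 5890 / 29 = 203.10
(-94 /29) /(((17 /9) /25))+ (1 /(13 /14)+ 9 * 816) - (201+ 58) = 45139717 /6409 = 7043.18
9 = 9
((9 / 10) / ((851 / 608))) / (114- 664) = -1368 / 1170125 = -0.00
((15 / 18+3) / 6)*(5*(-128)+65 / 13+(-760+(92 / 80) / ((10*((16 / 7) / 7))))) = -102646079 / 115200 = -891.02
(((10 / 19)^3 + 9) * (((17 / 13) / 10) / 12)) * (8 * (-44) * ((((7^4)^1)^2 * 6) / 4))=-135250267592594 / 445835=-303363952.12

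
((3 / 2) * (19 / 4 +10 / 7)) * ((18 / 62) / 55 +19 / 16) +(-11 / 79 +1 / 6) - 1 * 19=-7.92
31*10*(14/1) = 4340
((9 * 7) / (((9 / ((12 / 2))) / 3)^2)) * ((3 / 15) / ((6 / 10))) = 84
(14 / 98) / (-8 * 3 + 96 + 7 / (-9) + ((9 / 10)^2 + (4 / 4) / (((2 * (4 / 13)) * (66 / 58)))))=19800 / 10181591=0.00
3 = 3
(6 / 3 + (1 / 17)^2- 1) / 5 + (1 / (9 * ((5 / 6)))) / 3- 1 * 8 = -100852 / 13005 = -7.75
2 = 2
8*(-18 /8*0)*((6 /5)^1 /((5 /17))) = 0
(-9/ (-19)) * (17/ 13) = 153/ 247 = 0.62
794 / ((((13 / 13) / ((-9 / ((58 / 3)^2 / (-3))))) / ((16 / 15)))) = 257256 / 4205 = 61.18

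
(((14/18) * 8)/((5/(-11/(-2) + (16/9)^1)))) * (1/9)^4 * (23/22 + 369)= 14930594/29229255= 0.51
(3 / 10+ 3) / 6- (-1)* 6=131 / 20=6.55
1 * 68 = 68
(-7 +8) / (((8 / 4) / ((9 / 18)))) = 1 / 4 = 0.25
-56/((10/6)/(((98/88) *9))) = -18522/55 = -336.76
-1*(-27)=27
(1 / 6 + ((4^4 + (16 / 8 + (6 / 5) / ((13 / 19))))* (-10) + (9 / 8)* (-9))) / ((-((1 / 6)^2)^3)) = 1581519816 / 13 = 121655370.46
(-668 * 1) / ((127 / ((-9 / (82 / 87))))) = 261522 / 5207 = 50.23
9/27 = 1/3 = 0.33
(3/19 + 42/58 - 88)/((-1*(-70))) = -24001/19285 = -1.24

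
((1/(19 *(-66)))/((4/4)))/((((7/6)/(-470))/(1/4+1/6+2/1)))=6815/8778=0.78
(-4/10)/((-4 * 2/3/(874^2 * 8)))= 4583256/5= 916651.20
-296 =-296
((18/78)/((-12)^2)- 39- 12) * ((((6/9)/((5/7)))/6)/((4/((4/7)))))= -31823/28080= -1.13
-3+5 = 2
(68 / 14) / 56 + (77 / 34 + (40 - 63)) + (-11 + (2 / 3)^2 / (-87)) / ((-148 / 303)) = 15140701 / 8044281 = 1.88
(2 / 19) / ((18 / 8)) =8 / 171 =0.05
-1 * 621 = -621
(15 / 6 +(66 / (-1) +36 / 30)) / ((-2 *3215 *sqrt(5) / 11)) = 6853 *sqrt(5) / 321500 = 0.05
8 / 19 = 0.42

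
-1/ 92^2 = -1/ 8464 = -0.00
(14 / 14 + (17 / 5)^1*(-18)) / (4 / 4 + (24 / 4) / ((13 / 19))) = -3913 / 635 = -6.16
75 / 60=5 / 4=1.25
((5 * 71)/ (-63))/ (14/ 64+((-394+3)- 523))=11360/ 1842183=0.01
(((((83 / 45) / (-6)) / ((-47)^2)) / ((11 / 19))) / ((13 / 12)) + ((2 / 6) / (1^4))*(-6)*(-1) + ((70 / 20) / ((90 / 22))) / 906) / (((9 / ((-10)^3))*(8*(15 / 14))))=-1803671107385 / 69545050146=-25.94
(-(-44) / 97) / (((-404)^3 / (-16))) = 0.00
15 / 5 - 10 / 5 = 1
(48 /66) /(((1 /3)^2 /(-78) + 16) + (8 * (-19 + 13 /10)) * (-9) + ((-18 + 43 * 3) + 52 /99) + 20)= 28080 /54900479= 0.00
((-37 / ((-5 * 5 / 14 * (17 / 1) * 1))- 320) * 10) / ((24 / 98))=-3319309 / 255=-13016.90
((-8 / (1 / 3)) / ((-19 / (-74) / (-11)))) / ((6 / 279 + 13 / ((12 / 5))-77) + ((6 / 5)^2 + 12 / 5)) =-181684800 / 11966447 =-15.18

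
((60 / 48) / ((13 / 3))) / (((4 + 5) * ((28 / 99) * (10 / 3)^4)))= 2673 / 2912000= 0.00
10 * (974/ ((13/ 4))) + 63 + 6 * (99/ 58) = 1157452/ 377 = 3070.16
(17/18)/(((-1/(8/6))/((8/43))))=-272/1161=-0.23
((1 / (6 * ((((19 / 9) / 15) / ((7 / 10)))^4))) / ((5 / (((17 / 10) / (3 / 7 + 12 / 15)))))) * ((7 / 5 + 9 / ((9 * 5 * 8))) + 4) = 153.12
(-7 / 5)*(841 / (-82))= 5887 / 410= 14.36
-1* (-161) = 161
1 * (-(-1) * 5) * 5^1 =25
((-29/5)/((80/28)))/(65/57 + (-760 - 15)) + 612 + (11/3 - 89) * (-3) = 3828759571/4411000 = 868.00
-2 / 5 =-0.40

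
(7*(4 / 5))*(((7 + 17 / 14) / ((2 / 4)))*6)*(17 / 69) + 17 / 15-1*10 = 1907 / 15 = 127.13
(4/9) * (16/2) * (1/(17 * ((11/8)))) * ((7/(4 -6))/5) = -896/8415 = -0.11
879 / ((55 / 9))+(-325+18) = -8974 / 55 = -163.16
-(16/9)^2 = -3.16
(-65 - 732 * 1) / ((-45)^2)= -797 / 2025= -0.39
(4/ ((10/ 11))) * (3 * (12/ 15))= 264/ 25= 10.56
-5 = -5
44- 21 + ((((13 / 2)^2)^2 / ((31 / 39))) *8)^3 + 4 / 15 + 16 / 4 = 20730286670804232737 / 3574920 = 5798811349849.57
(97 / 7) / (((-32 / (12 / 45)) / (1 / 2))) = -97 / 1680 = -0.06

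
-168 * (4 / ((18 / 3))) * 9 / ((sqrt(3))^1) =-336 * sqrt(3) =-581.97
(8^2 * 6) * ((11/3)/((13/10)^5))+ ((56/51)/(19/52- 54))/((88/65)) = 220290978407620/580935795297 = 379.20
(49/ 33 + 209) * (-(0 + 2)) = -420.97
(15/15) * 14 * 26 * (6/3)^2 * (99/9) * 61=976976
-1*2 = -2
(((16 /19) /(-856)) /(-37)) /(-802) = -1 /30163621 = -0.00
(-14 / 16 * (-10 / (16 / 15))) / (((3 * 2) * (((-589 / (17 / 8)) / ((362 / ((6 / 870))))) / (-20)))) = 390394375 / 75392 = 5178.19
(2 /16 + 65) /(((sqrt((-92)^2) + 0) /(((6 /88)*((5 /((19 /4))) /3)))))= 2605 /153824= 0.02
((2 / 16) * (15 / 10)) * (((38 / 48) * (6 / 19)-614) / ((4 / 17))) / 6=-41735 / 512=-81.51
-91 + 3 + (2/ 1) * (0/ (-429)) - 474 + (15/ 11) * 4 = -6122/ 11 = -556.55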